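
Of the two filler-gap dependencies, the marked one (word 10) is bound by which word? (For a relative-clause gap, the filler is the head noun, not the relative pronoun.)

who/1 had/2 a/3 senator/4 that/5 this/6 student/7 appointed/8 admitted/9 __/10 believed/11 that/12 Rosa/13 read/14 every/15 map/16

The marked gap is the subject of "believed".
Its filler is the fronted wh-phrase "who", at word 1.
(The other dependency links word 4 to a gap after word 8.)

1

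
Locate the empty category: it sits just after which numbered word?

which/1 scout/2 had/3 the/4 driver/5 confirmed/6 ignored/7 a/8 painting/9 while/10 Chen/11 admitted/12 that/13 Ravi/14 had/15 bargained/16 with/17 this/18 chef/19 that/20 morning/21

The displaced element is "which scout" (word 2).
It is linked across 1 clause boundary (Ø).
It functions as the subject of "ignored", so the gap sits immediately after word 6 ("confirmed").
Base order: The driver had confirmed that which scout ignored a painting while Chen admitted that Ravi had bargained with this chef that morning.

6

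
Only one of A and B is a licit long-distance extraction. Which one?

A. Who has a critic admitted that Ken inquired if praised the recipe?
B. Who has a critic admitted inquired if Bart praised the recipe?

B

In A, the wh-phrase is extracted from inside a wh-island (introduced by "if"), which blocks movement.
In B, the extraction path crosses only that-complement boundaries, which are transparent.
So B is grammatical.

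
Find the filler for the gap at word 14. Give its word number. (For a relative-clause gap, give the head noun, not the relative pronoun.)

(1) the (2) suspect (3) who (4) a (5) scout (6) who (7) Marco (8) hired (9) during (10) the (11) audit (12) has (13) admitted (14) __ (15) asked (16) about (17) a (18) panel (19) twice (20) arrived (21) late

The gap at 14 is the subject of "asked", inside a relative clause.
The relative pronoun is "who" (word 3); it is bound by the head noun immediately before it.
Its filler is the head noun "suspect", at word 2.

2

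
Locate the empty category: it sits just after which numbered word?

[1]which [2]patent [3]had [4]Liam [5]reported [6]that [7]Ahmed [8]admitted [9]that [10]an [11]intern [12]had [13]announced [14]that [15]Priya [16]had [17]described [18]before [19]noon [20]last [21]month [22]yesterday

17

The displaced element is "which patent" (word 2).
It is linked across 3 clause boundaries (that → that → that).
It functions as the direct object of "described", so the gap sits immediately after word 17 ("described").
Base order: Liam had reported that Ahmed admitted that an intern had announced that Priya had described which patent before noon last month yesterday.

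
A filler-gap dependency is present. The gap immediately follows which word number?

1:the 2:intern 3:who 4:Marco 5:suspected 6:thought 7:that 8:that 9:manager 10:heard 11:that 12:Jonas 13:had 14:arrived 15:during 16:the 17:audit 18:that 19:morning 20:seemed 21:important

The displaced element is "the intern" (word 2).
It is linked across 1 clause boundary (Ø).
It functions as the subject of "thought", so the gap sits immediately after word 5 ("suspected").
Base order: Marco suspected that the intern thought that that manager heard that Jonas had arrived during the audit that morning.

5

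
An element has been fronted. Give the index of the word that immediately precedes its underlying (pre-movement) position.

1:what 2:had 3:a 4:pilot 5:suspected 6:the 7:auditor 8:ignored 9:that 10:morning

The displaced element is "what" (word 1).
It is linked across 1 clause boundary (Ø).
It functions as the direct object of "ignored", so the gap sits immediately after word 8 ("ignored").
Base order: A pilot had suspected the auditor ignored what that morning.

8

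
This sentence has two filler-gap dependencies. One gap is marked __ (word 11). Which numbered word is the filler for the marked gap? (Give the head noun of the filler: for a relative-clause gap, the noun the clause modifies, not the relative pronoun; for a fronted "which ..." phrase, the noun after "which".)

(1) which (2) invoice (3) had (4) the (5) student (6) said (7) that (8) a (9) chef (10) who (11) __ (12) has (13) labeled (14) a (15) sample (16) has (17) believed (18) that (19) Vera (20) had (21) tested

9

The marked gap is inside the relative clause, the subject of "labeled".
Its filler is the head noun "chef" (via "who"), at word 9.
(The other dependency links word 2 to a gap after word 21.)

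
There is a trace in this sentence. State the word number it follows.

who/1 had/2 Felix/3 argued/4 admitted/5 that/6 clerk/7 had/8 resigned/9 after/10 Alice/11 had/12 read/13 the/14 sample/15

The displaced element is "who" (word 1).
It is linked across 1 clause boundary (Ø).
It functions as the subject of "admitted", so the gap sits immediately after word 4 ("argued").
Base order: Felix had argued who admitted that clerk had resigned after Alice had read the sample.

4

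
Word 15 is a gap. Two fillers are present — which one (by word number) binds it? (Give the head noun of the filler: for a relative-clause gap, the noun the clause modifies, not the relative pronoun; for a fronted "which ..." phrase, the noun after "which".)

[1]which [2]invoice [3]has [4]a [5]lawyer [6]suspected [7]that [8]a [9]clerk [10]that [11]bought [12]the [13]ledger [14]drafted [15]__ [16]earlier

The marked gap is the direct object of "drafted".
Its filler is the fronted wh-phrase "which invoice", at word 2.
(The other dependency links word 9 to a gap after word 10.)

2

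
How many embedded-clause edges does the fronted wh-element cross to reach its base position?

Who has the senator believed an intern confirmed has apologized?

"who" is extracted from the subject of "apologized".
Boundaries crossed, outermost first: [Ø], [Ø] — 2 in total.

2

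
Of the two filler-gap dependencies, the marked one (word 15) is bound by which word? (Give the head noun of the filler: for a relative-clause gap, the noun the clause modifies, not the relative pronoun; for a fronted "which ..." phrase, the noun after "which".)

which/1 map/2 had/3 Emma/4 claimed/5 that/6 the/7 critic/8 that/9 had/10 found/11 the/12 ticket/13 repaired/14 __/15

The marked gap is the direct object of "repaired".
Its filler is the fronted wh-phrase "which map", at word 2.
(The other dependency links word 8 to a gap after word 9.)

2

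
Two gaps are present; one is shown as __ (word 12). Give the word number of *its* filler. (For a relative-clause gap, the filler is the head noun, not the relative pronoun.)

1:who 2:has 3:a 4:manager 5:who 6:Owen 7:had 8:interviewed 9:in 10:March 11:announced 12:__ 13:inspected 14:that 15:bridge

The marked gap is the subject of "inspected".
Its filler is the fronted wh-phrase "who", at word 1.
(The other dependency links word 4 to a gap after word 8.)

1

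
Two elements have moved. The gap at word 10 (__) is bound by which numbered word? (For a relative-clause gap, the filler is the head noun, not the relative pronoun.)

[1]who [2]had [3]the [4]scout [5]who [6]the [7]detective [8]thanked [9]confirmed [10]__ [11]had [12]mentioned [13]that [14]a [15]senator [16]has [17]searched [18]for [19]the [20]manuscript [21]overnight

The marked gap is the subject of "mentioned".
Its filler is the fronted wh-phrase "who", at word 1.
(The other dependency links word 4 to a gap after word 8.)

1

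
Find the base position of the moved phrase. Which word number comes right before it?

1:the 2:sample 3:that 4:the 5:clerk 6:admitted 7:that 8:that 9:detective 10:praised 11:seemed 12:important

10

The displaced element is "the sample" (word 2).
It is linked across 1 clause boundary (that).
It functions as the direct object of "praised", so the gap sits immediately after word 10 ("praised").
Base order: The clerk admitted that that detective praised the sample.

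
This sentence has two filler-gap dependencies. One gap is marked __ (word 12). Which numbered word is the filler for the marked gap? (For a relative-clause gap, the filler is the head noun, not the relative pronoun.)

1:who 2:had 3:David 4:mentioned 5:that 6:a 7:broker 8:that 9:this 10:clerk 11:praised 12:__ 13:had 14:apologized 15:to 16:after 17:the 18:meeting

The marked gap is inside the relative clause, the direct object of "praised".
Its filler is the head noun "broker" (via "that"), at word 7.
(The other dependency links word 1 to a gap after word 15.)

7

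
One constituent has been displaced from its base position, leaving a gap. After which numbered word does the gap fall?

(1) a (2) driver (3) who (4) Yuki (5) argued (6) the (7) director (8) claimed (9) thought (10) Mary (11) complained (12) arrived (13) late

8

The displaced element is "a driver" (word 2).
It is linked across 2 clause boundaries (Ø → Ø).
It functions as the subject of "thought", so the gap sits immediately after word 8 ("claimed").
Base order: Yuki argued the director claimed that a driver thought Mary complained.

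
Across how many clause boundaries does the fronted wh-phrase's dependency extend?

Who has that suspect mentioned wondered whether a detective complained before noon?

1

"who" is extracted from the subject of "wondered".
Boundaries crossed, outermost first: [Ø] — 1 in total.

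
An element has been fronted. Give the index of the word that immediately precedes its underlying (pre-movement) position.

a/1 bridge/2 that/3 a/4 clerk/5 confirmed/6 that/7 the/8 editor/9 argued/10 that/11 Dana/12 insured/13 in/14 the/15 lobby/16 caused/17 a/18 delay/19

The displaced element is "a bridge" (word 2).
It is linked across 2 clause boundaries (that → that).
It functions as the direct object of "insured", so the gap sits immediately after word 13 ("insured").
Base order: A clerk confirmed that the editor argued that Dana insured a bridge in the lobby.

13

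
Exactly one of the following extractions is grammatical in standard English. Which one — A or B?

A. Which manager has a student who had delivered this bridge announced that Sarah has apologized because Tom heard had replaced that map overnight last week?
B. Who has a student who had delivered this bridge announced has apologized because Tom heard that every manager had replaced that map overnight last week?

B

In A, the wh-phrase is extracted from inside an adjunct island (introduced by "because"), which blocks movement.
In B, the extraction path crosses only that-complement boundaries, which are transparent.
So B is grammatical.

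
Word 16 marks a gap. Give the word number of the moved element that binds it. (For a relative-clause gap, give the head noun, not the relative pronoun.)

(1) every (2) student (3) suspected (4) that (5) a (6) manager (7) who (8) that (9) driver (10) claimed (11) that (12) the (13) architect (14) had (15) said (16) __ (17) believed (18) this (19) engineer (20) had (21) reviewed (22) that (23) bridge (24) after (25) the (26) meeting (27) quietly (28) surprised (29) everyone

The gap at 16 is the subject of "believed", inside a relative clause.
The relative pronoun is "who" (word 7); it is bound by the head noun immediately before it.
Its filler is the head noun "manager", at word 6.

6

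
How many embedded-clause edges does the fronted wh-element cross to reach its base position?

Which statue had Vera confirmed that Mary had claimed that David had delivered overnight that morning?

"which statue" is extracted from the object of "delivered".
Boundaries crossed, outermost first: [that], [that] — 2 in total.

2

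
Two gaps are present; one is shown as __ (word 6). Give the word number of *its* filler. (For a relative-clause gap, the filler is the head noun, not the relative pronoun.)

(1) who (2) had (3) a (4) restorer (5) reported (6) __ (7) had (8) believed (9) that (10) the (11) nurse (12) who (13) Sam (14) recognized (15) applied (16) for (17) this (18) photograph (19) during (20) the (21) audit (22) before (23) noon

The marked gap is the subject of "believed".
Its filler is the fronted wh-phrase "who", at word 1.
(The other dependency links word 11 to a gap after word 14.)

1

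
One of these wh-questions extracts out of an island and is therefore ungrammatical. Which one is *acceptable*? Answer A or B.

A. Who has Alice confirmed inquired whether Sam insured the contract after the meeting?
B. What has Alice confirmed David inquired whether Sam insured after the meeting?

In B, the wh-phrase is extracted from inside a wh-island (introduced by "whether"), which blocks movement.
In A, the extraction path crosses only that-complement boundaries, which are transparent.
So A is grammatical.

A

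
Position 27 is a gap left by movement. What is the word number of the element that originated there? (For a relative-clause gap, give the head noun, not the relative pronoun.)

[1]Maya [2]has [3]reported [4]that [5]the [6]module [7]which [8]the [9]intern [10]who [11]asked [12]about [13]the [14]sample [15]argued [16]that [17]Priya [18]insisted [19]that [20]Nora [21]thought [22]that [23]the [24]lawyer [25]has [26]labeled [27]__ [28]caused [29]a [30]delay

The gap at 27 is the object of "labeled", inside a relative clause.
The relative pronoun is "which" (word 7); it is bound by the head noun immediately before it.
Its filler is the head noun "module", at word 6.

6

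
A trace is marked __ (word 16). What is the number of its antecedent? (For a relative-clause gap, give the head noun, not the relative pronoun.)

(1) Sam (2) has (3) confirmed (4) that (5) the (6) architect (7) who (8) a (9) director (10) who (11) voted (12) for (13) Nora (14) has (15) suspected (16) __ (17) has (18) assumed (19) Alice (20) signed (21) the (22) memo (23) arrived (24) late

The gap at 16 is the subject of "assumed", inside a relative clause.
The relative pronoun is "who" (word 7); it is bound by the head noun immediately before it.
Its filler is the head noun "architect", at word 6.

6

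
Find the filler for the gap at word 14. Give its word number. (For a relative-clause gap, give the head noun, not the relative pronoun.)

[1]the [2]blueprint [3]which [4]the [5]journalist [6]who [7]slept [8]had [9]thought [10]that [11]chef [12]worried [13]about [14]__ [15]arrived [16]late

2

The gap at 14 is the prepositional object of "worried", inside a relative clause.
The relative pronoun is "which" (word 3); it is bound by the head noun immediately before it.
Its filler is the head noun "blueprint", at word 2.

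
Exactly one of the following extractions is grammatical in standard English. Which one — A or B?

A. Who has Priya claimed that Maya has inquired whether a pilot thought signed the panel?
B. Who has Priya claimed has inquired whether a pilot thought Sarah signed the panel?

B

In A, the wh-phrase is extracted from inside a wh-island (introduced by "whether"), which blocks movement.
In B, the extraction path crosses only that-complement boundaries, which are transparent.
So B is grammatical.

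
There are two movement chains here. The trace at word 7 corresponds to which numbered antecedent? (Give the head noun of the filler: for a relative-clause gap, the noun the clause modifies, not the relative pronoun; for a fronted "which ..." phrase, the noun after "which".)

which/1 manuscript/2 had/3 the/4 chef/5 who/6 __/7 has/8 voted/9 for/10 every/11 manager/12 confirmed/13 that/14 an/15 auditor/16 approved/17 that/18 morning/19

The marked gap is inside the relative clause, the subject of "voted".
Its filler is the head noun "chef" (via "who"), at word 5.
(The other dependency links word 2 to a gap after word 17.)

5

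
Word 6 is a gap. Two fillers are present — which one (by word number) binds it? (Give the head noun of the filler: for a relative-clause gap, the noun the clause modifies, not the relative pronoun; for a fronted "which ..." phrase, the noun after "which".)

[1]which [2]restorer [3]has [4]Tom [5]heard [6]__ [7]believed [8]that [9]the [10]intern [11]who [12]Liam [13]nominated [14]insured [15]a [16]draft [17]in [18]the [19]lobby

The marked gap is the subject of "believed".
Its filler is the fronted wh-phrase "which restorer", at word 2.
(The other dependency links word 10 to a gap after word 13.)

2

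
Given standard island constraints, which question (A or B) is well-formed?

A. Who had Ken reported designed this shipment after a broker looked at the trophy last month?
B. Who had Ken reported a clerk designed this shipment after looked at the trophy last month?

A

In B, the wh-phrase is extracted from inside an adjunct island (introduced by "after"), which blocks movement.
In A, the extraction path crosses only that-complement boundaries, which are transparent.
So A is grammatical.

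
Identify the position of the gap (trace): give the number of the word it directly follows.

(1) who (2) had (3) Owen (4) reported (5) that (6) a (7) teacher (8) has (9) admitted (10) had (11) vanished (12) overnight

9

The displaced element is "who" (word 1).
It is linked across 2 clause boundaries (that → Ø).
It functions as the subject of "vanished", so the gap sits immediately after word 9 ("admitted").
Base order: Owen had reported that a teacher has admitted that who had vanished overnight.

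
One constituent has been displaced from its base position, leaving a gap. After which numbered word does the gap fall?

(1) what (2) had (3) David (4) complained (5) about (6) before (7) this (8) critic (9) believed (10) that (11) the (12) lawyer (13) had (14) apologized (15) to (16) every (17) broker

The displaced element is "what" (word 1).
It functions as the object of the preposition "about" of "complained", so the gap sits immediately after word 5 ("about").
Base order: David had complained about what before this critic believed that the lawyer had apologized to every broker.

5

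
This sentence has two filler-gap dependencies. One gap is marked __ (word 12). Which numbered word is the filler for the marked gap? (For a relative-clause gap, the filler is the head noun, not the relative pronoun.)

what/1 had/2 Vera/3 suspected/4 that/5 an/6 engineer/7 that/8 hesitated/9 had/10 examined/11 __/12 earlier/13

The marked gap is the direct object of "examined".
Its filler is the fronted wh-phrase "what", at word 1.
(The other dependency links word 7 to a gap after word 8.)

1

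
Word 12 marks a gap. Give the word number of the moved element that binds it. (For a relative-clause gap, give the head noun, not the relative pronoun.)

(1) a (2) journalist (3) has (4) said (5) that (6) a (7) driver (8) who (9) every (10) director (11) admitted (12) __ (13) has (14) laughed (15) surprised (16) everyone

7

The gap at 12 is the subject of "laughed", inside a relative clause.
The relative pronoun is "who" (word 8); it is bound by the head noun immediately before it.
Its filler is the head noun "driver", at word 7.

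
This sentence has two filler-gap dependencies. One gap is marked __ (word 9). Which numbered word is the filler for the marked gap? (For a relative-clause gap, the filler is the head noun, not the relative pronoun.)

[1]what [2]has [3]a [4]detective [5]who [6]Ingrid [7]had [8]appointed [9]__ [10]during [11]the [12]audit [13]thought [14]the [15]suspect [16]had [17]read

4

The marked gap is inside the relative clause, the direct object of "appointed".
Its filler is the head noun "detective" (via "who"), at word 4.
(The other dependency links word 1 to a gap after word 17.)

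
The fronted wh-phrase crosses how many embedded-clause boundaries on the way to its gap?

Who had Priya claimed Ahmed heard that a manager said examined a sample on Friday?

3

"who" is extracted from the subject of "examined".
Boundaries crossed, outermost first: [Ø], [that], [Ø] — 3 in total.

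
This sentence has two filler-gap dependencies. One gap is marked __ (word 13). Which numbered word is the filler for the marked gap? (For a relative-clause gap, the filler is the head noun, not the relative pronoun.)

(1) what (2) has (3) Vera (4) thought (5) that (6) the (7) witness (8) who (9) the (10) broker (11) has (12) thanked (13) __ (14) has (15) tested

7

The marked gap is inside the relative clause, the direct object of "thanked".
Its filler is the head noun "witness" (via "who"), at word 7.
(The other dependency links word 1 to a gap after word 15.)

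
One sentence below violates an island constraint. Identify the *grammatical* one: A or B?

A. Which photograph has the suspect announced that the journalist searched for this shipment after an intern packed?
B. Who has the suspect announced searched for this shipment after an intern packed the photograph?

B

In A, the wh-phrase is extracted from inside an adjunct island (introduced by "after"), which blocks movement.
In B, the extraction path crosses only that-complement boundaries, which are transparent.
So B is grammatical.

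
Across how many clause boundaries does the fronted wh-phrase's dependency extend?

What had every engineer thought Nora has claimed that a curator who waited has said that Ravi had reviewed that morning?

"what" is extracted from the object of "reviewed".
Boundaries crossed, outermost first: [Ø], [that], [that] — 3 in total.

3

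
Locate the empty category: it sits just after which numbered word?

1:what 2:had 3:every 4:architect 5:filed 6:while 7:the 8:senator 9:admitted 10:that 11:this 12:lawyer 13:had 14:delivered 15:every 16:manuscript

The displaced element is "what" (word 1).
It functions as the direct object of "filed", so the gap sits immediately after word 5 ("filed").
Base order: Every architect had filed what while the senator admitted that this lawyer had delivered every manuscript.

5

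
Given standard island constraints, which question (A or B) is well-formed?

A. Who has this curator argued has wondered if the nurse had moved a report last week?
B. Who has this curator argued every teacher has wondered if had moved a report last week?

A

In B, the wh-phrase is extracted from inside a wh-island (introduced by "if"), which blocks movement.
In A, the extraction path crosses only that-complement boundaries, which are transparent.
So A is grammatical.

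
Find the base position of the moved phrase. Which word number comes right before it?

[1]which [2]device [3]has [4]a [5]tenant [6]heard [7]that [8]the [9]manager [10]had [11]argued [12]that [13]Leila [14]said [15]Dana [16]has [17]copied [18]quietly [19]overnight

The displaced element is "which device" (word 2).
It is linked across 3 clause boundaries (that → that → Ø).
It functions as the direct object of "copied", so the gap sits immediately after word 17 ("copied").
Base order: A tenant has heard that the manager had argued that Leila said Dana has copied which device quietly overnight.

17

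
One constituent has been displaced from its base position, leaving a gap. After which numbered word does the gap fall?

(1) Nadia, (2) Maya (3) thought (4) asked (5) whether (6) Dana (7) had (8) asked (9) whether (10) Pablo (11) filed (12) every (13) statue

The displaced element is "Nadia" (word 1).
It is linked across 1 clause boundary (Ø).
It functions as the subject of "asked", so the gap sits immediately after word 3 ("thought").
Base order: Maya thought that Nadia asked whether Dana had asked whether Pablo filed every statue.

3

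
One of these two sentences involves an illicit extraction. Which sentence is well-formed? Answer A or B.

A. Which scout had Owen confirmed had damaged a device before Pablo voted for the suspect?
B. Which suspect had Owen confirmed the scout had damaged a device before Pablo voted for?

In B, the wh-phrase is extracted from inside an adjunct island (introduced by "before"), which blocks movement.
In A, the extraction path crosses only that-complement boundaries, which are transparent.
So A is grammatical.

A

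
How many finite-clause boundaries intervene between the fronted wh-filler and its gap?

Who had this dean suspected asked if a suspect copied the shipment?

"who" is extracted from the subject of "asked".
Boundaries crossed, outermost first: [Ø] — 1 in total.

1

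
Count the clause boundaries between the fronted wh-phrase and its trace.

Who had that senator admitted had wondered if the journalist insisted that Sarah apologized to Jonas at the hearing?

1

"who" is extracted from the subject of "wondered".
Boundaries crossed, outermost first: [Ø] — 1 in total.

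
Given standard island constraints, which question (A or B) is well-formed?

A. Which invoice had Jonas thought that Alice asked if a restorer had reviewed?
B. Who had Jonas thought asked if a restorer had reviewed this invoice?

In A, the wh-phrase is extracted from inside a wh-island (introduced by "if"), which blocks movement.
In B, the extraction path crosses only that-complement boundaries, which are transparent.
So B is grammatical.

B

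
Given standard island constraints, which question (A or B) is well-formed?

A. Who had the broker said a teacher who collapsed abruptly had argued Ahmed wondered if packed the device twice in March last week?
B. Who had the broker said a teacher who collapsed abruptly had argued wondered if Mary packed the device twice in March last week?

B

In A, the wh-phrase is extracted from inside a wh-island (introduced by "if"), which blocks movement.
In B, the extraction path crosses only that-complement boundaries, which are transparent.
So B is grammatical.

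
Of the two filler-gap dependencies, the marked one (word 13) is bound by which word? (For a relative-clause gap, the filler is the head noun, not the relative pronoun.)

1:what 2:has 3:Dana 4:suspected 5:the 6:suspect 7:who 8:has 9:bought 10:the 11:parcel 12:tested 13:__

1

The marked gap is the direct object of "tested".
Its filler is the fronted wh-phrase "what", at word 1.
(The other dependency links word 6 to a gap after word 7.)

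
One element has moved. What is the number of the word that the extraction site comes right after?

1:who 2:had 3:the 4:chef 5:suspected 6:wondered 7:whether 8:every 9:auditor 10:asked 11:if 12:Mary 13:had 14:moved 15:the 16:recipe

5

The displaced element is "who" (word 1).
It is linked across 1 clause boundary (Ø).
It functions as the subject of "wondered", so the gap sits immediately after word 5 ("suspected").
Base order: The chef had suspected that who wondered whether every auditor asked if Mary had moved the recipe.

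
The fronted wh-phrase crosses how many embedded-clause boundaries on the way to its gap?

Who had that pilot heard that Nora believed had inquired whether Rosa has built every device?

"who" is extracted from the subject of "inquired".
Boundaries crossed, outermost first: [that], [Ø] — 2 in total.

2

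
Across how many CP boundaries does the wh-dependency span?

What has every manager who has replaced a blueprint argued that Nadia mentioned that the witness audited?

"what" is extracted from the object of "audited".
Boundaries crossed, outermost first: [that], [that] — 2 in total.

2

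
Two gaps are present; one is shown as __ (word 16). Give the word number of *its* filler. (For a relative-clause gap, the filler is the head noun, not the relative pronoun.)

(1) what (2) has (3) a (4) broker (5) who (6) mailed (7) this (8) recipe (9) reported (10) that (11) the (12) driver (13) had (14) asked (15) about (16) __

1

The marked gap is the object of the preposition "about" of "asked".
Its filler is the fronted wh-phrase "what", at word 1.
(The other dependency links word 4 to a gap after word 5.)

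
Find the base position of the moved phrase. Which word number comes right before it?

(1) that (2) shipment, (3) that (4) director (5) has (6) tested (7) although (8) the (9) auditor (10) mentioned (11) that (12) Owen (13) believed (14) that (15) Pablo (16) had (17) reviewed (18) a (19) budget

6

The displaced element is "that shipment" (word 2).
It functions as the direct object of "tested", so the gap sits immediately after word 6 ("tested").
Base order: That director has tested that shipment although the auditor mentioned that Owen believed that Pablo had reviewed a budget.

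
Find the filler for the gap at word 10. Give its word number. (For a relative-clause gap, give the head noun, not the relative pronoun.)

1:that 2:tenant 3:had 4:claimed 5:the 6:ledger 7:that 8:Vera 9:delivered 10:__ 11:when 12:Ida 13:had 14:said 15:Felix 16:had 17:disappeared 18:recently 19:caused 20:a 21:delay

6

The gap at 10 is the object of "delivered", inside a relative clause.
The relative pronoun is "that" (word 7); it is bound by the head noun immediately before it.
Its filler is the head noun "ledger", at word 6.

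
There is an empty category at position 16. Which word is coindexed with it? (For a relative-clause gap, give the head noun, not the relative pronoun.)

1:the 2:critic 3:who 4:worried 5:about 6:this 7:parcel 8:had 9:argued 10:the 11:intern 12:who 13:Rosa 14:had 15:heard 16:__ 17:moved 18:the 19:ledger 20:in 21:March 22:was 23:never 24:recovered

11

The gap at 16 is the subject of "moved", inside a relative clause.
The relative pronoun is "who" (word 12); it is bound by the head noun immediately before it.
Its filler is the head noun "intern", at word 11.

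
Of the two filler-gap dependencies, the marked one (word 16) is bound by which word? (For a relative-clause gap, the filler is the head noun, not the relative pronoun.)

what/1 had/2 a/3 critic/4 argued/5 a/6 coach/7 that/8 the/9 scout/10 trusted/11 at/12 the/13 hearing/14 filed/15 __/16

The marked gap is the direct object of "filed".
Its filler is the fronted wh-phrase "what", at word 1.
(The other dependency links word 7 to a gap after word 11.)

1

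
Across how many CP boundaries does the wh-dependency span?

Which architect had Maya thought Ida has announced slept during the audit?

2

"which architect" is extracted from the subject of "slept".
Boundaries crossed, outermost first: [Ø], [Ø] — 2 in total.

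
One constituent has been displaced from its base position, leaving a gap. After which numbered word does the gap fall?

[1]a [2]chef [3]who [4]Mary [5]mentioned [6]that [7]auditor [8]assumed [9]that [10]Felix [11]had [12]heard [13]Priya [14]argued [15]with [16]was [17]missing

The displaced element is "a chef" (word 2).
It is linked across 3 clause boundaries (Ø → that → Ø).
It functions as the object of the preposition "with" of "argued", so the gap sits immediately after word 15 ("with").
Base order: Mary mentioned that auditor assumed that Felix had heard Priya argued with a chef.

15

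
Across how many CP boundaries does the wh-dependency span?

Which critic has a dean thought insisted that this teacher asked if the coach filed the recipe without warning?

"which critic" is extracted from the subject of "insisted".
Boundaries crossed, outermost first: [Ø] — 1 in total.

1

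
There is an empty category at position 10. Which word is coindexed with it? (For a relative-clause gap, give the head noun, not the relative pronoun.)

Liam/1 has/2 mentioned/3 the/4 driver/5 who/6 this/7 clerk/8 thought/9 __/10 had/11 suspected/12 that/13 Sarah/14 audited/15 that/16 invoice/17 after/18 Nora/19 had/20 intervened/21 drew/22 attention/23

5

The gap at 10 is the subject of "suspected", inside a relative clause.
The relative pronoun is "who" (word 6); it is bound by the head noun immediately before it.
Its filler is the head noun "driver", at word 5.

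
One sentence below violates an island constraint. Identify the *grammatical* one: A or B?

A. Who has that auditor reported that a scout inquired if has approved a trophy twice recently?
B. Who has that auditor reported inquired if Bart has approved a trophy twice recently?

B

In A, the wh-phrase is extracted from inside a wh-island (introduced by "if"), which blocks movement.
In B, the extraction path crosses only that-complement boundaries, which are transparent.
So B is grammatical.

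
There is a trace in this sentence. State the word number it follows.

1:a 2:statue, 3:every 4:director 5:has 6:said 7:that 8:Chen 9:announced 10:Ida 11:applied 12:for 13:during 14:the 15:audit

12

The displaced element is "a statue" (word 2).
It is linked across 2 clause boundaries (that → Ø).
It functions as the object of the preposition "for" of "applied", so the gap sits immediately after word 12 ("for").
Base order: Every director has said that Chen announced Ida applied for a statue during the audit.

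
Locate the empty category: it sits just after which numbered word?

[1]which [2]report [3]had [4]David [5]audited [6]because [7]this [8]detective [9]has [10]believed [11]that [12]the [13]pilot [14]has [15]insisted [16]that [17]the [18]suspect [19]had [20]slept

5

The displaced element is "which report" (word 2).
It functions as the direct object of "audited", so the gap sits immediately after word 5 ("audited").
Base order: David had audited which report because this detective has believed that the pilot has insisted that the suspect had slept.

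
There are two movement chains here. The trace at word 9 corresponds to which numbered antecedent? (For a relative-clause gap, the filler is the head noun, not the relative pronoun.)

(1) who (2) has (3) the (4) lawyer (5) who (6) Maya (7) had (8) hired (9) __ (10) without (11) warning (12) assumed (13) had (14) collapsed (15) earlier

The marked gap is inside the relative clause, the direct object of "hired".
Its filler is the head noun "lawyer" (via "who"), at word 4.
(The other dependency links word 1 to a gap after word 12.)

4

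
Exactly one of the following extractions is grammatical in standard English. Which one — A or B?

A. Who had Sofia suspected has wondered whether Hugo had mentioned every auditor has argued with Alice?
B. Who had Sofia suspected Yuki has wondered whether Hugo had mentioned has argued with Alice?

In B, the wh-phrase is extracted from inside a wh-island (introduced by "whether"), which blocks movement.
In A, the extraction path crosses only that-complement boundaries, which are transparent.
So A is grammatical.

A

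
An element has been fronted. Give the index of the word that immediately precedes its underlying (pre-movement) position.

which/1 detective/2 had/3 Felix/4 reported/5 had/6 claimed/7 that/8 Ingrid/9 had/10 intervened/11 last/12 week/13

5

The displaced element is "which detective" (word 2).
It is linked across 1 clause boundary (Ø).
It functions as the subject of "claimed", so the gap sits immediately after word 5 ("reported").
Base order: Felix had reported which detective had claimed that Ingrid had intervened last week.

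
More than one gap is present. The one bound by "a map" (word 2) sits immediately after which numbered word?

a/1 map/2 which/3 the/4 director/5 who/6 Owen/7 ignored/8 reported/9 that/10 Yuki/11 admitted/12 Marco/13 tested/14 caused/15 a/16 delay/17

14

The displaced element is "a map" (word 2).
It is linked across 2 clause boundaries (that → Ø).
It functions as the direct object of "tested", so the gap sits immediately after word 14 ("tested").
Base order: The director who Owen ignored reported that Yuki admitted Marco tested a map.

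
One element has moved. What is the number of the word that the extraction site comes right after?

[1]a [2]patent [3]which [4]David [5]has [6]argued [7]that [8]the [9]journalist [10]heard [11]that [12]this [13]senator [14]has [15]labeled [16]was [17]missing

15

The displaced element is "a patent" (word 2).
It is linked across 2 clause boundaries (that → that).
It functions as the direct object of "labeled", so the gap sits immediately after word 15 ("labeled").
Base order: David has argued that the journalist heard that this senator has labeled a patent.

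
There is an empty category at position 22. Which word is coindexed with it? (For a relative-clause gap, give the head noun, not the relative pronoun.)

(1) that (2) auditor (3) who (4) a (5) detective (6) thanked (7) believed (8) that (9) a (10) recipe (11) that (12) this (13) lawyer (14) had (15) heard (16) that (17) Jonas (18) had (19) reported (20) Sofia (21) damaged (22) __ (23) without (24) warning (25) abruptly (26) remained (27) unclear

10

The gap at 22 is the object of "damaged", inside a relative clause.
The relative pronoun is "that" (word 11); it is bound by the head noun immediately before it.
Its filler is the head noun "recipe", at word 10.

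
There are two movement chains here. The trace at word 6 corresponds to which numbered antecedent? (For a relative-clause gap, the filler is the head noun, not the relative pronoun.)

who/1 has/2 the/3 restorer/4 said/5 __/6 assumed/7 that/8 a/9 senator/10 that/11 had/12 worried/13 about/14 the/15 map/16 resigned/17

The marked gap is the subject of "assumed".
Its filler is the fronted wh-phrase "who", at word 1.
(The other dependency links word 10 to a gap after word 11.)

1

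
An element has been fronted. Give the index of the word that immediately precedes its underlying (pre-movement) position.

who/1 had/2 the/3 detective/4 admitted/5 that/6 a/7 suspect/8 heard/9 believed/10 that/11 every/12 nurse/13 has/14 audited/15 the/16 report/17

9

The displaced element is "who" (word 1).
It is linked across 2 clause boundaries (that → Ø).
It functions as the subject of "believed", so the gap sits immediately after word 9 ("heard").
Base order: The detective had admitted that a suspect heard that who believed that every nurse has audited the report.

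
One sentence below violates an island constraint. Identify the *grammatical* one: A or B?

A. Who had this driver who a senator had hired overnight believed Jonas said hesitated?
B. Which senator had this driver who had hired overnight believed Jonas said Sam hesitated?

In B, the wh-phrase is extracted from inside a complex-NP island (relative clause) (introduced by "who"), which blocks movement.
In A, the extraction path crosses only that-complement boundaries, which are transparent.
So A is grammatical.

A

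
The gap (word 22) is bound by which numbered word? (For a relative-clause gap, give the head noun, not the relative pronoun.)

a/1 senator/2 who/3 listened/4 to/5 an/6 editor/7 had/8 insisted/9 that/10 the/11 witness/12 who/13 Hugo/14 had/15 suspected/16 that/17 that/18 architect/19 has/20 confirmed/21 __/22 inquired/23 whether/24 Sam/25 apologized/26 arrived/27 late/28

The gap at 22 is the subject of "inquired", inside a relative clause.
The relative pronoun is "who" (word 13); it is bound by the head noun immediately before it.
Its filler is the head noun "witness", at word 12.

12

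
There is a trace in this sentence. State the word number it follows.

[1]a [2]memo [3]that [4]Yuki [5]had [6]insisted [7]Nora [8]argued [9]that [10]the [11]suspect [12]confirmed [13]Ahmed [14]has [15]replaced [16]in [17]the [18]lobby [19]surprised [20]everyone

15

The displaced element is "a memo" (word 2).
It is linked across 3 clause boundaries (Ø → that → Ø).
It functions as the direct object of "replaced", so the gap sits immediately after word 15 ("replaced").
Base order: Yuki had insisted Nora argued that the suspect confirmed Ahmed has replaced a memo in the lobby.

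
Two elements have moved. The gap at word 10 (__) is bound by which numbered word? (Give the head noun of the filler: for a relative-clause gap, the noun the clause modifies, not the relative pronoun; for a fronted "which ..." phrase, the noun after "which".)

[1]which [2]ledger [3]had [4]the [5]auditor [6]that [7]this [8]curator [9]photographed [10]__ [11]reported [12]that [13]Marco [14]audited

The marked gap is inside the relative clause, the direct object of "photographed".
Its filler is the head noun "auditor" (via "that"), at word 5.
(The other dependency links word 2 to a gap after word 14.)

5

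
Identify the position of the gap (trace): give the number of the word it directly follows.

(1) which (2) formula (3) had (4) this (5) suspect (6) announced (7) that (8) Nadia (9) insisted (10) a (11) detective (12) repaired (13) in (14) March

The displaced element is "which formula" (word 2).
It is linked across 2 clause boundaries (that → Ø).
It functions as the direct object of "repaired", so the gap sits immediately after word 12 ("repaired").
Base order: This suspect had announced that Nadia insisted a detective repaired which formula in March.

12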